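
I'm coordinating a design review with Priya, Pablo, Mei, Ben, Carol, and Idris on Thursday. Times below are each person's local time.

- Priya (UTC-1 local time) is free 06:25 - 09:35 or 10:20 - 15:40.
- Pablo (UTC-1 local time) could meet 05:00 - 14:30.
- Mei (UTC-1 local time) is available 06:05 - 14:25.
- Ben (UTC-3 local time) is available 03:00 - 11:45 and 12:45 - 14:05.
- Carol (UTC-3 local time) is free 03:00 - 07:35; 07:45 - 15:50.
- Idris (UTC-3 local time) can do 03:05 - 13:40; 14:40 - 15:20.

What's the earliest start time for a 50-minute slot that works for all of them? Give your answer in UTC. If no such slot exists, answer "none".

07:25

Priya in UTC: 07:25-10:35, 11:20-16:40 (add 1h to convert from UTC-1).
Pablo in UTC: 06:00-15:30 (add 1h to convert from UTC-1).
Mei in UTC: 07:05-15:25 (add 1h to convert from UTC-1).
Ben in UTC: 06:00-14:45, 15:45-17:05 (add 3h to convert from UTC-3).
Carol in UTC: 06:00-10:35, 10:45-18:50 (add 3h to convert from UTC-3).
Idris in UTC: 06:05-16:40, 17:40-18:20 (add 3h to convert from UTC-3).
Priya ∩ Pablo: 07:25-10:35, 11:20-15:30.
Priya ∩ Pablo ∩ Mei: 07:25-10:35, 11:20-15:25.
Priya ∩ Pablo ∩ Mei ∩ Ben: 07:25-10:35, 11:20-14:45.
Priya ∩ Pablo ∩ Mei ∩ Ben ∩ Carol: 07:25-10:35, 11:20-14:45.
Priya ∩ Pablo ∩ Mei ∩ Ben ∩ Carol ∩ Idris: 07:25-10:35, 11:20-14:45.
The first common window of at least 50 minutes is 07:25-10:35, so the earliest start is 07:25.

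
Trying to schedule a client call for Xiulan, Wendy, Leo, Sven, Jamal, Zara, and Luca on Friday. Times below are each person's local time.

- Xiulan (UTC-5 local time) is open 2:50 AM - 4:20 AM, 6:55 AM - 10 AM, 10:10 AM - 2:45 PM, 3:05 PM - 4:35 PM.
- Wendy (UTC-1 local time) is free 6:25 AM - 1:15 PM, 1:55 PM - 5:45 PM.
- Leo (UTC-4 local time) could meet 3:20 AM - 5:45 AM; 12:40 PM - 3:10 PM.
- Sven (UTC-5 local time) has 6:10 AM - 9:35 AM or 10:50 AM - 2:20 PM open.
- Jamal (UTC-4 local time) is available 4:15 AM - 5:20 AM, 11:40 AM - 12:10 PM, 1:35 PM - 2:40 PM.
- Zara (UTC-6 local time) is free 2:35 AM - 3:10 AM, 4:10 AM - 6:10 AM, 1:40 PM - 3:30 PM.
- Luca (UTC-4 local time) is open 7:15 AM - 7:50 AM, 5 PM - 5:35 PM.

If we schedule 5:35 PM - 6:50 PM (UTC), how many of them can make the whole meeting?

Xiulan in UTC: 07:50-09:20, 11:55-15:00, 15:10-19:45, 20:05-21:35 (add 5h to convert from UTC-5).
Wendy in UTC: 07:25-14:15, 14:55-18:45 (add 1h to convert from UTC-1).
Leo in UTC: 07:20-09:45, 16:40-19:10 (add 4h to convert from UTC-4).
Sven in UTC: 11:10-14:35, 15:50-19:20 (add 5h to convert from UTC-5).
Jamal in UTC: 08:15-09:20, 15:40-16:10, 17:35-18:40 (add 4h to convert from UTC-4).
Zara in UTC: 08:35-09:10, 10:10-12:10, 19:40-21:30 (add 6h to convert from UTC-6).
Luca in UTC: 11:15-11:50, 21:00-21:35 (add 4h to convert from UTC-4).
Xiulan, Leo, and Sven can make the full 17:35-18:50 slot — that's 3.

3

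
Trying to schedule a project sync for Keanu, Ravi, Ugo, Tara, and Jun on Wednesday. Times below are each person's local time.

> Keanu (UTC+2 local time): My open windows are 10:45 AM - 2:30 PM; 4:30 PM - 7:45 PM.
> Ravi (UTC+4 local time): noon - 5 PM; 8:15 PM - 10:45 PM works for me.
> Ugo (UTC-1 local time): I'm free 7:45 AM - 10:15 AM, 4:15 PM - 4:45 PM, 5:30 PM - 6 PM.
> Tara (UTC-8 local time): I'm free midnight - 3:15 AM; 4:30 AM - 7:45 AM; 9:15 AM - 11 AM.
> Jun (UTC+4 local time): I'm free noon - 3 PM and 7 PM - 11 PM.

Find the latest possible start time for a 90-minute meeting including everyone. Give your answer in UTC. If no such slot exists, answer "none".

09:30

Keanu in UTC: 08:45-12:30, 14:30-17:45 (subtract 2h to convert from UTC+2).
Ravi in UTC: 08:00-13:00, 16:15-18:45 (subtract 4h to convert from UTC+4).
Ugo in UTC: 08:45-11:15, 17:15-17:45, 18:30-19:00 (add 1h to convert from UTC-1).
Tara in UTC: 08:00-11:15, 12:30-15:45, 17:15-19:00 (add 8h to convert from UTC-8).
Jun in UTC: 08:00-11:00, 15:00-19:00 (subtract 4h to convert from UTC+4).
Keanu ∩ Ravi: 08:45-12:30, 16:15-17:45.
Keanu ∩ Ravi ∩ Ugo: 08:45-11:15, 17:15-17:45.
Keanu ∩ Ravi ∩ Ugo ∩ Tara: 08:45-11:15, 17:15-17:45.
Keanu ∩ Ravi ∩ Ugo ∩ Tara ∩ Jun: 08:45-11:00, 17:15-17:45.
The last common window of at least 90 minutes is 08:45-11:00; a 90-minute meeting can start as late as 09:30 and still end by 11:00.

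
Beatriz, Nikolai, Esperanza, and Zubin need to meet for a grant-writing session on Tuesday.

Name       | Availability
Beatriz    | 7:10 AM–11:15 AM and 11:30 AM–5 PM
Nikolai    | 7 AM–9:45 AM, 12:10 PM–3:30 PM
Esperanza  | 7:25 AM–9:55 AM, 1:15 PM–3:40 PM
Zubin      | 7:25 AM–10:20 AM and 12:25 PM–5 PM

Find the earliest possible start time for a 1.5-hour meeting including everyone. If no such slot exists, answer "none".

Beatriz ∩ Nikolai: 07:10-09:45, 12:10-15:30.
Beatriz ∩ Nikolai ∩ Esperanza: 07:25-09:45, 13:15-15:30.
Beatriz ∩ Nikolai ∩ Esperanza ∩ Zubin: 07:25-09:45, 13:15-15:30.
The first common window of at least 90 minutes is 07:25-09:45, so the earliest start is 07:25.

07:25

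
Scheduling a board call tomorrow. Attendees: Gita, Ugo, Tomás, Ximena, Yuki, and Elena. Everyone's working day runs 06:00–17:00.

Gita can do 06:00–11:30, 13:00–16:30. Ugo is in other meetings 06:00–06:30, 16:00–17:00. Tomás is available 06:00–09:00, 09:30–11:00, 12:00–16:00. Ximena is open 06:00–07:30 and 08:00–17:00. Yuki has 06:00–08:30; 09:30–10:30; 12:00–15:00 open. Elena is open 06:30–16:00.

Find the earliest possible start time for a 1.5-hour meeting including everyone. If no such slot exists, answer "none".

Gita free: 06:00-11:30, 13:00-16:30.
Ugo free: 06:30-16:00 (invert busy blocks within the working day).
Tomás free: 06:00-09:00, 09:30-11:00, 12:00-16:00.
Ximena free: 06:00-07:30, 08:00-17:00.
Yuki free: 06:00-08:30, 09:30-10:30, 12:00-15:00.
Elena free: 06:30-16:00.
Gita ∩ Ugo: 06:30-11:30, 13:00-16:00.
Gita ∩ Ugo ∩ Tomás: 06:30-09:00, 09:30-11:00, 13:00-16:00.
Gita ∩ Ugo ∩ Tomás ∩ Ximena: 06:30-07:30, 08:00-09:00, 09:30-11:00, 13:00-16:00.
Gita ∩ Ugo ∩ Tomás ∩ Ximena ∩ Yuki: 06:30-07:30, 08:00-08:30, 09:30-10:30, 13:00-15:00.
Gita ∩ Ugo ∩ Tomás ∩ Ximena ∩ Yuki ∩ Elena: 06:30-07:30, 08:00-08:30, 09:30-10:30, 13:00-15:00.
Those are the intersection windows.
The first common window of at least 90 minutes is 13:00-15:00, so the earliest start is 13:00.

13:00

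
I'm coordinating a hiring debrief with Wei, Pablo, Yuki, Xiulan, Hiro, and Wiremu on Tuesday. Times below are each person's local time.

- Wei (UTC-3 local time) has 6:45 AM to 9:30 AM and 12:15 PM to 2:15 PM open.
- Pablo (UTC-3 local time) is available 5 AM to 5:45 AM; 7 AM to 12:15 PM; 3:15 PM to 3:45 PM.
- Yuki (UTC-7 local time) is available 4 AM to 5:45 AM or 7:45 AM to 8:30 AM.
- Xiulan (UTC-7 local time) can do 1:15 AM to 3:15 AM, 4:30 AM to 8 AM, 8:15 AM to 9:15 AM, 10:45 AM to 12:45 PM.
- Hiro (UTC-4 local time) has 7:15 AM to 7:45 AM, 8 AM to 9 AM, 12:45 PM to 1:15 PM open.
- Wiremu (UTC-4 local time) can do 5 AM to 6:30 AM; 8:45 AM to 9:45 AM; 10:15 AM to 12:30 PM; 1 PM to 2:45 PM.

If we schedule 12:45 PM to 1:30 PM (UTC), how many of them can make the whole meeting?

Wei in UTC: 09:45-12:30, 15:15-17:15 (add 3h to convert from UTC-3).
Pablo in UTC: 08:00-08:45, 10:00-15:15, 18:15-18:45 (add 3h to convert from UTC-3).
Yuki in UTC: 11:00-12:45, 14:45-15:30 (add 7h to convert from UTC-7).
Xiulan in UTC: 08:15-10:15, 11:30-15:00, 15:15-16:15, 17:45-19:45 (add 7h to convert from UTC-7).
Hiro in UTC: 11:15-11:45, 12:00-13:00, 16:45-17:15 (add 4h to convert from UTC-4).
Wiremu in UTC: 09:00-10:30, 12:45-13:45, 14:15-16:30, 17:00-18:45 (add 4h to convert from UTC-4).
Pablo, Xiulan, and Wiremu can make the full 12:45-13:30 slot — that's 3.

3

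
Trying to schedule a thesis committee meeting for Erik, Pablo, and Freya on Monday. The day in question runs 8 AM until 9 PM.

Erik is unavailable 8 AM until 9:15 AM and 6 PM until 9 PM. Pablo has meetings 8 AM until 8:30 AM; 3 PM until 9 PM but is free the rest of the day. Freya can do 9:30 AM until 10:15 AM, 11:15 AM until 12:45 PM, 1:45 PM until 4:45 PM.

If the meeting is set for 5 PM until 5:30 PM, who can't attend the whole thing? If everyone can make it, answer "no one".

Erik free: 09:15-18:00 (invert busy blocks within the working day).
Pablo free: 08:30-15:00 (invert busy blocks within the working day).
Freya free: 09:30-10:15, 11:15-12:45, 13:45-16:45.
Erik: free for 17:00-17:30. Pablo: not fully free for 17:00-17:30. Freya: not fully free for 17:00-17:30.

Freya, Pablo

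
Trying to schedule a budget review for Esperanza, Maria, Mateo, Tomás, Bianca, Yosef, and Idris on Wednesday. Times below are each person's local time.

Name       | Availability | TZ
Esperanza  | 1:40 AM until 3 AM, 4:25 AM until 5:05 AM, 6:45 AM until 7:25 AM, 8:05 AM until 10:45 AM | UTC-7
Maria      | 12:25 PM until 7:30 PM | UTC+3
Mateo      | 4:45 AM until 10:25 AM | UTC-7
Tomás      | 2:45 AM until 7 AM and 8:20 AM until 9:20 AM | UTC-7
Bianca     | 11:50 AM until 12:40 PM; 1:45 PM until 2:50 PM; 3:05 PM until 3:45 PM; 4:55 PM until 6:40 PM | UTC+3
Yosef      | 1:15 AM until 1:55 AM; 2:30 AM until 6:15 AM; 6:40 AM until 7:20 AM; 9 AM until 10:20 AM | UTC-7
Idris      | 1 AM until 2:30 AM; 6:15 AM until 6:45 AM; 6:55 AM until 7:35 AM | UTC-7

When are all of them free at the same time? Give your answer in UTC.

13:55-14:00

Esperanza in UTC: 08:40-10:00, 11:25-12:05, 13:45-14:25, 15:05-17:45 (add 7h to convert from UTC-7).
Maria in UTC: 09:25-16:30 (subtract 3h to convert from UTC+3).
Mateo in UTC: 11:45-17:25 (add 7h to convert from UTC-7).
Tomás in UTC: 09:45-14:00, 15:20-16:20 (add 7h to convert from UTC-7).
Bianca in UTC: 08:50-09:40, 10:45-11:50, 12:05-12:45, 13:55-15:40 (subtract 3h to convert from UTC+3).
Yosef in UTC: 08:15-08:55, 09:30-13:15, 13:40-14:20, 16:00-17:20 (add 7h to convert from UTC-7).
Idris in UTC: 08:00-09:30, 13:15-13:45, 13:55-14:35 (add 7h to convert from UTC-7).
Esperanza ∩ Maria: 09:25-10:00, 11:25-12:05, 13:45-14:25, 15:05-16:30.
Esperanza ∩ Maria ∩ Mateo: 11:45-12:05, 13:45-14:25, 15:05-16:30.
Esperanza ∩ Maria ∩ Mateo ∩ Tomás: 11:45-12:05, 13:45-14:00, 15:20-16:20.
Esperanza ∩ Maria ∩ Mateo ∩ Tomás ∩ Bianca: 11:45-11:50, 13:55-14:00, 15:20-15:40.
Esperanza ∩ Maria ∩ Mateo ∩ Tomás ∩ Bianca ∩ Yosef: 11:45-11:50, 13:55-14:00.
Esperanza ∩ Maria ∩ Mateo ∩ Tomás ∩ Bianca ∩ Yosef ∩ Idris: 13:55-14:00.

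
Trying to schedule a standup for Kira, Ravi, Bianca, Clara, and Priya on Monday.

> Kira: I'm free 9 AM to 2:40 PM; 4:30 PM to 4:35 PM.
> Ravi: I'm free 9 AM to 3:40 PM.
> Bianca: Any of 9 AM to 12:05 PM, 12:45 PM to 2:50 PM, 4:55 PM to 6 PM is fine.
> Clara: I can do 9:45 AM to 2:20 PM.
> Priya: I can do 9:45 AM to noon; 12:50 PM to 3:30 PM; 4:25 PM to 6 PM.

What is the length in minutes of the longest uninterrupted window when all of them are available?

Kira ∩ Ravi: 09:00-14:40.
Kira ∩ Ravi ∩ Bianca: 09:00-12:05, 12:45-14:40.
Kira ∩ Ravi ∩ Bianca ∩ Clara: 09:45-12:05, 12:45-14:20.
Kira ∩ Ravi ∩ Bianca ∩ Clara ∩ Priya: 09:45-12:00, 12:50-14:20.
The longest is 09:45-12:00 at 135 minutes.

135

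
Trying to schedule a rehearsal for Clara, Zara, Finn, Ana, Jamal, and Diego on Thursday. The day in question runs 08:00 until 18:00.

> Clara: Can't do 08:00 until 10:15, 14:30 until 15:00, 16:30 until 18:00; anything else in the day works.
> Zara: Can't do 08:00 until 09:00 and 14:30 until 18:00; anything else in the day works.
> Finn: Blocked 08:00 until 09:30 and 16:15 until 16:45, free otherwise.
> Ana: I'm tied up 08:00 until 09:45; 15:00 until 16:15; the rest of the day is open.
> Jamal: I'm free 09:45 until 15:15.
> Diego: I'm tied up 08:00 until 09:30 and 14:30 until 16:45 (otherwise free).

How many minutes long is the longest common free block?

255

Clara free: 10:15-14:30, 15:00-16:30 (invert busy blocks within the working day).
Zara free: 09:00-14:30 (invert busy blocks within the working day).
Finn free: 09:30-16:15, 16:45-18:00 (invert busy blocks within the working day).
Ana free: 09:45-15:00, 16:15-18:00 (invert busy blocks within the working day).
Jamal free: 09:45-15:15.
Diego free: 09:30-14:30, 16:45-18:00 (invert busy blocks within the working day).
Clara ∩ Zara: 10:15-14:30.
Clara ∩ Zara ∩ Finn: 10:15-14:30.
Clara ∩ Zara ∩ Finn ∩ Ana: 10:15-14:30.
Clara ∩ Zara ∩ Finn ∩ Ana ∩ Jamal: 10:15-14:30.
Clara ∩ Zara ∩ Finn ∩ Ana ∩ Jamal ∩ Diego: 10:15-14:30.
The longest is 10:15-14:30 at 255 minutes.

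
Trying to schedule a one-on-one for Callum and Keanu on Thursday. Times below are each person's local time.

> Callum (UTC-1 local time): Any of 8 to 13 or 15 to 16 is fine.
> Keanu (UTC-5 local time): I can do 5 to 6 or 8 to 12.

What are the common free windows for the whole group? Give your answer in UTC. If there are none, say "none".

10:00-11:00, 13:00-14:00, 16:00-17:00

Callum in UTC: 09:00-14:00, 16:00-17:00 (add 1h to convert from UTC-1).
Keanu in UTC: 10:00-11:00, 13:00-17:00 (add 5h to convert from UTC-5).
Callum ∩ Keanu: 10:00-11:00, 13:00-14:00, 16:00-17:00.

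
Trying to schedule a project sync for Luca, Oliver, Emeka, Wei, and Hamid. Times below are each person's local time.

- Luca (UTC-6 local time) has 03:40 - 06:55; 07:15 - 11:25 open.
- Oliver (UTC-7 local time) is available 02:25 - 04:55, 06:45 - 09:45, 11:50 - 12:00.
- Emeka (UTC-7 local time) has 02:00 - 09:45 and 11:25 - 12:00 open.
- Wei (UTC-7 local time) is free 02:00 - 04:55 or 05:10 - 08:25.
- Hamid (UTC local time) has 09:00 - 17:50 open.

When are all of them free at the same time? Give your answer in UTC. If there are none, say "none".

09:40-11:55, 13:45-15:25

Luca in UTC: 09:40-12:55, 13:15-17:25 (add 6h to convert from UTC-6).
Oliver in UTC: 09:25-11:55, 13:45-16:45, 18:50-19:00 (add 7h to convert from UTC-7).
Emeka in UTC: 09:00-16:45, 18:25-19:00 (add 7h to convert from UTC-7).
Wei in UTC: 09:00-11:55, 12:10-15:25 (add 7h to convert from UTC-7).
Hamid in UTC: 09:00-17:50.
Luca ∩ Oliver: 09:40-11:55, 13:45-16:45.
Luca ∩ Oliver ∩ Emeka: 09:40-11:55, 13:45-16:45.
Luca ∩ Oliver ∩ Emeka ∩ Wei: 09:40-11:55, 13:45-15:25.
Luca ∩ Oliver ∩ Emeka ∩ Wei ∩ Hamid: 09:40-11:55, 13:45-15:25.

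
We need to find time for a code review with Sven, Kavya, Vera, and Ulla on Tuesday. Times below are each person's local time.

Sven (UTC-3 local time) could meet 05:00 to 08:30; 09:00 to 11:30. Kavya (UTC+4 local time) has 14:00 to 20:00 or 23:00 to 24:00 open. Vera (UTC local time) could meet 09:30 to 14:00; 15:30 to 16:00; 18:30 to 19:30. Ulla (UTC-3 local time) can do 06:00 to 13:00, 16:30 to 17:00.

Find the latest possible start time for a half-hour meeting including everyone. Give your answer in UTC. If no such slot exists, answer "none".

Sven in UTC: 08:00-11:30, 12:00-14:30 (add 3h to convert from UTC-3).
Kavya in UTC: 10:00-16:00, 19:00-20:00 (subtract 4h to convert from UTC+4).
Vera in UTC: 09:30-14:00, 15:30-16:00, 18:30-19:30.
Ulla in UTC: 09:00-16:00, 19:30-20:00 (add 3h to convert from UTC-3).
Sven ∩ Kavya: 10:00-11:30, 12:00-14:30.
Sven ∩ Kavya ∩ Vera: 10:00-11:30, 12:00-14:00.
Sven ∩ Kavya ∩ Vera ∩ Ulla: 10:00-11:30, 12:00-14:00.
The last common window of at least 30 minutes is 12:00-14:00; a 30-minute meeting can start as late as 13:30 and still end by 14:00.

13:30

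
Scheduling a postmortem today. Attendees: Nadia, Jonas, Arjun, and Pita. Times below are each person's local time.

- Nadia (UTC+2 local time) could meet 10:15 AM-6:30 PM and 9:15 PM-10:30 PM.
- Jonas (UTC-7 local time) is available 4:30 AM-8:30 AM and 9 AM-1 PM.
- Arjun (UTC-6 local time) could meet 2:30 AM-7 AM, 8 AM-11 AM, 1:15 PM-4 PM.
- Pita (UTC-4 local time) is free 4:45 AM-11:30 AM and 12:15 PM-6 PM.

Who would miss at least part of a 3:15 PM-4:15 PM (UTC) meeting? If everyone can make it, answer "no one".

Nadia in UTC: 08:15-16:30, 19:15-20:30 (subtract 2h to convert from UTC+2).
Jonas in UTC: 11:30-15:30, 16:00-20:00 (add 7h to convert from UTC-7).
Arjun in UTC: 08:30-13:00, 14:00-17:00, 19:15-22:00 (add 6h to convert from UTC-6).
Pita in UTC: 08:45-15:30, 16:15-22:00 (add 4h to convert from UTC-4).
Nadia: free for 15:15-16:15. Jonas: not fully free for 15:15-16:15. Arjun: free for 15:15-16:15. Pita: not fully free for 15:15-16:15.

Jonas, Pita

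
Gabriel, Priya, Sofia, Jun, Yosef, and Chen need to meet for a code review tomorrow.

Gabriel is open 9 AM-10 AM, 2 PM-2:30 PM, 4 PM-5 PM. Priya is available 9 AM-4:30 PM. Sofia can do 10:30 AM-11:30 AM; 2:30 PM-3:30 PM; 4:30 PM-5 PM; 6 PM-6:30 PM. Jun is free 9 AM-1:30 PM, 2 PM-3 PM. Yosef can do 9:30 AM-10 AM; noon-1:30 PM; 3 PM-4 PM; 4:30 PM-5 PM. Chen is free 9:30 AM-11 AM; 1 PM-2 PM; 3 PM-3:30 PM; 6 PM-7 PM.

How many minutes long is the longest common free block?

Gabriel ∩ Priya: 09:00-10:00, 14:00-14:30, 16:00-16:30.
Gabriel ∩ Priya ∩ Sofia: ∅.
Gabriel ∩ Priya ∩ Sofia ∩ Jun: ∅.
Gabriel ∩ Priya ∩ Sofia ∩ Jun ∩ Yosef: ∅.
Gabriel ∩ Priya ∩ Sofia ∩ Jun ∩ Yosef ∩ Chen: ∅.
There is no time when everyone is free.
No common window exists, so the longest block is 0 minutes.

0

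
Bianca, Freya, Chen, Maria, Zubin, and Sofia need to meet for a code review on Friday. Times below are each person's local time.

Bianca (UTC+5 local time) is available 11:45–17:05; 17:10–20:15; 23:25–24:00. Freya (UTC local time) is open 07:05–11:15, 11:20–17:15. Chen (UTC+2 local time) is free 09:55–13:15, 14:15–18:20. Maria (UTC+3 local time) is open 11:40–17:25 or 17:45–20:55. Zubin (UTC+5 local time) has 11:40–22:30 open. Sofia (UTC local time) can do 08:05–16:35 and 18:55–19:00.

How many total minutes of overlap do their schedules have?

315

Bianca in UTC: 06:45-12:05, 12:10-15:15, 18:25-19:00 (subtract 5h to convert from UTC+5).
Freya in UTC: 07:05-11:15, 11:20-17:15.
Chen in UTC: 07:55-11:15, 12:15-16:20 (subtract 2h to convert from UTC+2).
Maria in UTC: 08:40-14:25, 14:45-17:55 (subtract 3h to convert from UTC+3).
Zubin in UTC: 06:40-17:30 (subtract 5h to convert from UTC+5).
Sofia in UTC: 08:05-16:35, 18:55-19:00.
Bianca ∩ Freya: 07:05-11:15, 11:20-12:05, 12:10-15:15.
Bianca ∩ Freya ∩ Chen: 07:55-11:15, 12:15-15:15.
Bianca ∩ Freya ∩ Chen ∩ Maria: 08:40-11:15, 12:15-14:25, 14:45-15:15.
Bianca ∩ Freya ∩ Chen ∩ Maria ∩ Zubin: 08:40-11:15, 12:15-14:25, 14:45-15:15.
Bianca ∩ Freya ∩ Chen ∩ Maria ∩ Zubin ∩ Sofia: 08:40-11:15, 12:15-14:25, 14:45-15:15.
Summing the common windows: 155 + 130 + 30 = 315 minutes.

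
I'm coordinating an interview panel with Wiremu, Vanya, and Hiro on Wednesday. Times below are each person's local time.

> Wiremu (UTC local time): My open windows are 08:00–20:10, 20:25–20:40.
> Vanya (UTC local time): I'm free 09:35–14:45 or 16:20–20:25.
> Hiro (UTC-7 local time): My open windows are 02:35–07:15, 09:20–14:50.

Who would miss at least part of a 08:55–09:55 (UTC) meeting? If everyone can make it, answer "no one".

Wiremu in UTC: 08:00-20:10, 20:25-20:40.
Vanya in UTC: 09:35-14:45, 16:20-20:25.
Hiro in UTC: 09:35-14:15, 16:20-21:50 (add 7h to convert from UTC-7).
Wiremu: free for 08:55-09:55. Vanya: not fully free for 08:55-09:55. Hiro: not fully free for 08:55-09:55.

Hiro, Vanya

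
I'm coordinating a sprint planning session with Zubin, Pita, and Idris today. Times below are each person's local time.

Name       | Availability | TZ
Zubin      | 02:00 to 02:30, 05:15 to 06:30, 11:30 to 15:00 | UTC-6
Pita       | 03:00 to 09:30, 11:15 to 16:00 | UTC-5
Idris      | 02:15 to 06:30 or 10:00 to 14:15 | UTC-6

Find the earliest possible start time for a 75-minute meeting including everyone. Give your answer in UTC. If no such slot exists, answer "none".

11:15

Zubin in UTC: 08:00-08:30, 11:15-12:30, 17:30-21:00 (add 6h to convert from UTC-6).
Pita in UTC: 08:00-14:30, 16:15-21:00 (add 5h to convert from UTC-5).
Idris in UTC: 08:15-12:30, 16:00-20:15 (add 6h to convert from UTC-6).
Zubin ∩ Pita: 08:00-08:30, 11:15-12:30, 17:30-21:00.
Zubin ∩ Pita ∩ Idris: 08:15-08:30, 11:15-12:30, 17:30-20:15.
So the common availability across everyone is 08:15-08:30, 11:15-12:30, 17:30-20:15.
The first common window of at least 75 minutes is 11:15-12:30, so the earliest start is 11:15.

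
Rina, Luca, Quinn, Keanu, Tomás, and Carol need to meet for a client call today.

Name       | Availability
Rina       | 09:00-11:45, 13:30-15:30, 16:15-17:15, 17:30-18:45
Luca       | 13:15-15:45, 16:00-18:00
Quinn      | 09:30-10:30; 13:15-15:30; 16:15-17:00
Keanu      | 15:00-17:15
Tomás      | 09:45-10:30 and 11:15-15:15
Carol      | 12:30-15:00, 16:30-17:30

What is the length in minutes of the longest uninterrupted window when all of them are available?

Rina ∩ Luca: 13:30-15:30, 16:15-17:15, 17:30-18:00.
Rina ∩ Luca ∩ Quinn: 13:30-15:30, 16:15-17:00.
Rina ∩ Luca ∩ Quinn ∩ Keanu: 15:00-15:30, 16:15-17:00.
Rina ∩ Luca ∩ Quinn ∩ Keanu ∩ Tomás: 15:00-15:15.
Rina ∩ Luca ∩ Quinn ∩ Keanu ∩ Tomás ∩ Carol: ∅.
There is no time when everyone is free.
No common window exists, so the longest block is 0 minutes.

0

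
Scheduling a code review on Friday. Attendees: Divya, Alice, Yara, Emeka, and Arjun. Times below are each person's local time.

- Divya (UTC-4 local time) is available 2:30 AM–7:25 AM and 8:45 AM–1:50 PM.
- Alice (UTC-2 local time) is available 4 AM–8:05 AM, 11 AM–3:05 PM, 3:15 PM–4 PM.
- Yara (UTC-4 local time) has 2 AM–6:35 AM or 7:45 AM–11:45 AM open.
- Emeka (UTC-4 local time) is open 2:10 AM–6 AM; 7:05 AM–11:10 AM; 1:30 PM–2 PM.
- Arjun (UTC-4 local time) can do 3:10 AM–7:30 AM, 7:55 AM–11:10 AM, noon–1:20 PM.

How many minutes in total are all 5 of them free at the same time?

Divya in UTC: 06:30-11:25, 12:45-17:50 (add 4h to convert from UTC-4).
Alice in UTC: 06:00-10:05, 13:00-17:05, 17:15-18:00 (add 2h to convert from UTC-2).
Yara in UTC: 06:00-10:35, 11:45-15:45 (add 4h to convert from UTC-4).
Emeka in UTC: 06:10-10:00, 11:05-15:10, 17:30-18:00 (add 4h to convert from UTC-4).
Arjun in UTC: 07:10-11:30, 11:55-15:10, 16:00-17:20 (add 4h to convert from UTC-4).
Divya ∩ Alice: 06:30-10:05, 13:00-17:05, 17:15-17:50.
Divya ∩ Alice ∩ Yara: 06:30-10:05, 13:00-15:45.
Divya ∩ Alice ∩ Yara ∩ Emeka: 06:30-10:00, 13:00-15:10.
Divya ∩ Alice ∩ Yara ∩ Emeka ∩ Arjun: 07:10-10:00, 13:00-15:10.
So the common availability across everyone is 07:10-10:00, 13:00-15:10.
Summing the common windows: 170 + 130 = 300 minutes.

300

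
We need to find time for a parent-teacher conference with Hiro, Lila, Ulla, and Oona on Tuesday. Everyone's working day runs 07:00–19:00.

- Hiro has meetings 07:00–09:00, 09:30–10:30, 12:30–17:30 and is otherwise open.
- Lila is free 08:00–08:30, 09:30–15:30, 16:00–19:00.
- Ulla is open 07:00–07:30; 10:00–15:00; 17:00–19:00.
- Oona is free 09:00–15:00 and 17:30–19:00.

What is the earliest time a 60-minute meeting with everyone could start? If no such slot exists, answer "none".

10:30

Hiro free: 09:00-09:30, 10:30-12:30, 17:30-19:00 (invert busy blocks within the working day).
Lila free: 08:00-08:30, 09:30-15:30, 16:00-19:00.
Ulla free: 07:00-07:30, 10:00-15:00, 17:00-19:00.
Oona free: 09:00-15:00, 17:30-19:00.
Hiro ∩ Lila: 10:30-12:30, 17:30-19:00.
Hiro ∩ Lila ∩ Ulla: 10:30-12:30, 17:30-19:00.
Hiro ∩ Lila ∩ Ulla ∩ Oona: 10:30-12:30, 17:30-19:00.
Those are the intersection windows.
The first common window of at least 60 minutes is 10:30-12:30, so the earliest start is 10:30.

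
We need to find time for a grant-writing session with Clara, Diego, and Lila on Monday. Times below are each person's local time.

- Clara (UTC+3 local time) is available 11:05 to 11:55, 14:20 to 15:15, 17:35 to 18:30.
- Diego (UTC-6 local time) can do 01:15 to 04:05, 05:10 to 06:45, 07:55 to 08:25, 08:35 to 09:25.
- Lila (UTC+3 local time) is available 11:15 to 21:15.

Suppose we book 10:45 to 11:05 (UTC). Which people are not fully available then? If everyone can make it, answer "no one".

Clara, Diego

Clara in UTC: 08:05-08:55, 11:20-12:15, 14:35-15:30 (subtract 3h to convert from UTC+3).
Diego in UTC: 07:15-10:05, 11:10-12:45, 13:55-14:25, 14:35-15:25 (add 6h to convert from UTC-6).
Lila in UTC: 08:15-18:15 (subtract 3h to convert from UTC+3).
Clara: not fully free for 10:45-11:05. Diego: not fully free for 10:45-11:05. Lila: free for 10:45-11:05.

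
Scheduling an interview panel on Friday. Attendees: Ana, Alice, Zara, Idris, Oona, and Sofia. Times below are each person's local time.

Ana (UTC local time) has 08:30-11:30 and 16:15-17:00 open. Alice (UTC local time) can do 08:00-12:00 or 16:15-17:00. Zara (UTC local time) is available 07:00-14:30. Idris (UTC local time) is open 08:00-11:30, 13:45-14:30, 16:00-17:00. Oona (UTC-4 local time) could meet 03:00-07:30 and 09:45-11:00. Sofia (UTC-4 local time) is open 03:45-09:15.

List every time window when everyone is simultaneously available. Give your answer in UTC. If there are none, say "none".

Ana in UTC: 08:30-11:30, 16:15-17:00.
Alice in UTC: 08:00-12:00, 16:15-17:00.
Zara in UTC: 07:00-14:30.
Idris in UTC: 08:00-11:30, 13:45-14:30, 16:00-17:00.
Oona in UTC: 07:00-11:30, 13:45-15:00 (add 4h to convert from UTC-4).
Sofia in UTC: 07:45-13:15 (add 4h to convert from UTC-4).
Ana ∩ Alice: 08:30-11:30, 16:15-17:00.
Ana ∩ Alice ∩ Zara: 08:30-11:30.
Ana ∩ Alice ∩ Zara ∩ Idris: 08:30-11:30.
Ana ∩ Alice ∩ Zara ∩ Idris ∩ Oona: 08:30-11:30.
Ana ∩ Alice ∩ Zara ∩ Idris ∩ Oona ∩ Sofia: 08:30-11:30.

08:30-11:30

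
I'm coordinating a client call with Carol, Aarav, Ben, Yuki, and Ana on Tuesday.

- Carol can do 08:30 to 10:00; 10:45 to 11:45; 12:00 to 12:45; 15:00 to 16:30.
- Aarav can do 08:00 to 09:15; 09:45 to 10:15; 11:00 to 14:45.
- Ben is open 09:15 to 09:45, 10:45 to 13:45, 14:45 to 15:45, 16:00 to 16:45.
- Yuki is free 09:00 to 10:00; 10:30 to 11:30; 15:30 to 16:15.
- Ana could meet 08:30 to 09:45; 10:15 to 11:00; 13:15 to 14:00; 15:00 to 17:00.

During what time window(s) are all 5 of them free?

Carol ∩ Aarav: 08:30-09:15, 09:45-10:00, 11:00-11:45, 12:00-12:45.
Carol ∩ Aarav ∩ Ben: 11:00-11:45, 12:00-12:45.
Carol ∩ Aarav ∩ Ben ∩ Yuki: 11:00-11:30.
Carol ∩ Aarav ∩ Ben ∩ Yuki ∩ Ana: ∅.
There is no time when everyone is free.

none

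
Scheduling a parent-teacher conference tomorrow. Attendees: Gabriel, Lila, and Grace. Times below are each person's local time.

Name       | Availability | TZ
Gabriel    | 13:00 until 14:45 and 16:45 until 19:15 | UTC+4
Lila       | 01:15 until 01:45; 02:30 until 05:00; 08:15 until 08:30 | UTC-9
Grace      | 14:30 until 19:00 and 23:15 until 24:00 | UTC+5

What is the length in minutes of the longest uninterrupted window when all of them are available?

Gabriel in UTC: 09:00-10:45, 12:45-15:15 (subtract 4h to convert from UTC+4).
Lila in UTC: 10:15-10:45, 11:30-14:00, 17:15-17:30 (add 9h to convert from UTC-9).
Grace in UTC: 09:30-14:00, 18:15-19:00 (subtract 5h to convert from UTC+5).
Gabriel ∩ Lila: 10:15-10:45, 12:45-14:00.
Gabriel ∩ Lila ∩ Grace: 10:15-10:45, 12:45-14:00.
Those are the intersection windows.
The longest is 12:45-14:00 at 75 minutes.

75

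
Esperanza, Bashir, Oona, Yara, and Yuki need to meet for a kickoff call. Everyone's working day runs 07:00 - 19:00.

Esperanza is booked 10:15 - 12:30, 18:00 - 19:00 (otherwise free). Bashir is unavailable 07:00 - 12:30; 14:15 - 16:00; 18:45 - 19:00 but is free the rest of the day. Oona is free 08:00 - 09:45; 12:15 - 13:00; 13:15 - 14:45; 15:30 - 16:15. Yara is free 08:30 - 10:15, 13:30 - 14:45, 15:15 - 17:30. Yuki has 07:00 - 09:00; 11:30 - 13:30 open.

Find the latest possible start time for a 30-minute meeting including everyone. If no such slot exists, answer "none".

none

Esperanza free: 07:00-10:15, 12:30-18:00 (invert busy blocks within the working day).
Bashir free: 12:30-14:15, 16:00-18:45 (invert busy blocks within the working day).
Oona free: 08:00-09:45, 12:15-13:00, 13:15-14:45, 15:30-16:15.
Yara free: 08:30-10:15, 13:30-14:45, 15:15-17:30.
Yuki free: 07:00-09:00, 11:30-13:30.
Esperanza ∩ Bashir: 12:30-14:15, 16:00-18:00.
Esperanza ∩ Bashir ∩ Oona: 12:30-13:00, 13:15-14:15, 16:00-16:15.
Esperanza ∩ Bashir ∩ Oona ∩ Yara: 13:30-14:15, 16:00-16:15.
Esperanza ∩ Bashir ∩ Oona ∩ Yara ∩ Yuki: ∅.
There is no time when everyone is free.
No common window is at least 30 minutes long.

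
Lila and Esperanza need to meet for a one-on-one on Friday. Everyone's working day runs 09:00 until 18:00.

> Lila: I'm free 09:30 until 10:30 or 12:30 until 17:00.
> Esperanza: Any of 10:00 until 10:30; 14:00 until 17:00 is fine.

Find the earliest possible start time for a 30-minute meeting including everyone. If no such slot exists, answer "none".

Lila ∩ Esperanza: 10:00-10:30, 14:00-17:00.
So the common availability across everyone is 10:00-10:30, 14:00-17:00.
The first common window of at least 30 minutes is 10:00-10:30, so the earliest start is 10:00.

10:00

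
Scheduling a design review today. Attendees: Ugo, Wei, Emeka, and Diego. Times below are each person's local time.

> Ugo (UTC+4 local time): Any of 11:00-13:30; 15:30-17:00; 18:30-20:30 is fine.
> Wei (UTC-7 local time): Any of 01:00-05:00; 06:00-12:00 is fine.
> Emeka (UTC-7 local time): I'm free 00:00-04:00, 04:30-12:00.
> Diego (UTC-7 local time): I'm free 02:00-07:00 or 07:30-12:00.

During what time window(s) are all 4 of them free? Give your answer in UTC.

Ugo in UTC: 07:00-09:30, 11:30-13:00, 14:30-16:30 (subtract 4h to convert from UTC+4).
Wei in UTC: 08:00-12:00, 13:00-19:00 (add 7h to convert from UTC-7).
Emeka in UTC: 07:00-11:00, 11:30-19:00 (add 7h to convert from UTC-7).
Diego in UTC: 09:00-14:00, 14:30-19:00 (add 7h to convert from UTC-7).
Ugo ∩ Wei: 08:00-09:30, 11:30-12:00, 14:30-16:30.
Ugo ∩ Wei ∩ Emeka: 08:00-09:30, 11:30-12:00, 14:30-16:30.
Ugo ∩ Wei ∩ Emeka ∩ Diego: 09:00-09:30, 11:30-12:00, 14:30-16:30.

09:00-09:30, 11:30-12:00, 14:30-16:30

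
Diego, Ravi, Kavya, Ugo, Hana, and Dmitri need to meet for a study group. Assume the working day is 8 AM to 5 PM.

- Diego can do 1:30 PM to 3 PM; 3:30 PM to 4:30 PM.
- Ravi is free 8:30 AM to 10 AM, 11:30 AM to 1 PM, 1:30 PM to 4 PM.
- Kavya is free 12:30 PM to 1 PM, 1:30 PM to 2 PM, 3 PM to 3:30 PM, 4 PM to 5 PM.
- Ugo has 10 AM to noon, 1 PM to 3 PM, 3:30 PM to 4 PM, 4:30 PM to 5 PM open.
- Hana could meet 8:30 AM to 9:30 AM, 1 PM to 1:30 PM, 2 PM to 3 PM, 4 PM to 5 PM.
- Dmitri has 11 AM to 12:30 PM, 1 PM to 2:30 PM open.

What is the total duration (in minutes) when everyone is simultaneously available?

Diego ∩ Ravi: 13:30-15:00, 15:30-16:00.
Diego ∩ Ravi ∩ Kavya: 13:30-14:00.
Diego ∩ Ravi ∩ Kavya ∩ Ugo: 13:30-14:00.
Diego ∩ Ravi ∩ Kavya ∩ Ugo ∩ Hana: ∅.
Diego ∩ Ravi ∩ Kavya ∩ Ugo ∩ Hana ∩ Dmitri: ∅.
There is no time when everyone is free.
There is no common window, so the total is 0 minutes.

0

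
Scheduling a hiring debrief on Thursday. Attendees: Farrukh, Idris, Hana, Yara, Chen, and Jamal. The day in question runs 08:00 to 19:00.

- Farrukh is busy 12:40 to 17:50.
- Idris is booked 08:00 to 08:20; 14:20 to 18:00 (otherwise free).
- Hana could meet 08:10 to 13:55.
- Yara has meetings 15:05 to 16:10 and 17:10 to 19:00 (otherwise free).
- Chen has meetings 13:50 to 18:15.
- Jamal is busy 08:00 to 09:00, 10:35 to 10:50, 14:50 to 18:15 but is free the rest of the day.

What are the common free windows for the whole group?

Farrukh free: 08:00-12:40, 17:50-19:00 (invert busy blocks within the working day).
Idris free: 08:20-14:20, 18:00-19:00 (invert busy blocks within the working day).
Hana free: 08:10-13:55.
Yara free: 08:00-15:05, 16:10-17:10 (invert busy blocks within the working day).
Chen free: 08:00-13:50, 18:15-19:00 (invert busy blocks within the working day).
Jamal free: 09:00-10:35, 10:50-14:50, 18:15-19:00 (invert busy blocks within the working day).
Farrukh ∩ Idris: 08:20-12:40, 18:00-19:00.
Farrukh ∩ Idris ∩ Hana: 08:20-12:40.
Farrukh ∩ Idris ∩ Hana ∩ Yara: 08:20-12:40.
Farrukh ∩ Idris ∩ Hana ∩ Yara ∩ Chen: 08:20-12:40.
Farrukh ∩ Idris ∩ Hana ∩ Yara ∩ Chen ∩ Jamal: 09:00-10:35, 10:50-12:40.

09:00-10:35, 10:50-12:40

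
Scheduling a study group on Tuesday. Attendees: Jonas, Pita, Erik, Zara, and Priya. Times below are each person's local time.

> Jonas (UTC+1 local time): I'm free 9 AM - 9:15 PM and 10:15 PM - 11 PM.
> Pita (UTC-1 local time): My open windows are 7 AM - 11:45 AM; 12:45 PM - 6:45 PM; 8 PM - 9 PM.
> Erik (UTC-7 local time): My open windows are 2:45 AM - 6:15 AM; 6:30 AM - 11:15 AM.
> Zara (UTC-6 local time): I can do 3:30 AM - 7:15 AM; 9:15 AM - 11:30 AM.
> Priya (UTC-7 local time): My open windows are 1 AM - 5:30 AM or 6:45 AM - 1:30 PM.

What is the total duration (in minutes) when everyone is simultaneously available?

Jonas in UTC: 08:00-20:15, 21:15-22:00 (subtract 1h to convert from UTC+1).
Pita in UTC: 08:00-12:45, 13:45-19:45, 21:00-22:00 (add 1h to convert from UTC-1).
Erik in UTC: 09:45-13:15, 13:30-18:15 (add 7h to convert from UTC-7).
Zara in UTC: 09:30-13:15, 15:15-17:30 (add 6h to convert from UTC-6).
Priya in UTC: 08:00-12:30, 13:45-20:30 (add 7h to convert from UTC-7).
Jonas ∩ Pita: 08:00-12:45, 13:45-19:45, 21:15-22:00.
Jonas ∩ Pita ∩ Erik: 09:45-12:45, 13:45-18:15.
Jonas ∩ Pita ∩ Erik ∩ Zara: 09:45-12:45, 15:15-17:30.
Jonas ∩ Pita ∩ Erik ∩ Zara ∩ Priya: 09:45-12:30, 15:15-17:30.
Summing the common windows: 165 + 135 = 300 minutes.

300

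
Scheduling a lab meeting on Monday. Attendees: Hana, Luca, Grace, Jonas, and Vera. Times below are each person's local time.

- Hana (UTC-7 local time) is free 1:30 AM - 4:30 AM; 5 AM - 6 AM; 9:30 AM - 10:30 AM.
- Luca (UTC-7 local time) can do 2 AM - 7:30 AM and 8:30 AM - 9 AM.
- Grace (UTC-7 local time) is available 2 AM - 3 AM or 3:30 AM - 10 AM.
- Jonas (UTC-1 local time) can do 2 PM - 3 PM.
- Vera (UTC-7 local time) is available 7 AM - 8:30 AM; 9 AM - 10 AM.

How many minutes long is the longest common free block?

0

Hana in UTC: 08:30-11:30, 12:00-13:00, 16:30-17:30 (add 7h to convert from UTC-7).
Luca in UTC: 09:00-14:30, 15:30-16:00 (add 7h to convert from UTC-7).
Grace in UTC: 09:00-10:00, 10:30-17:00 (add 7h to convert from UTC-7).
Jonas in UTC: 15:00-16:00 (add 1h to convert from UTC-1).
Vera in UTC: 14:00-15:30, 16:00-17:00 (add 7h to convert from UTC-7).
Hana ∩ Luca: 09:00-11:30, 12:00-13:00.
Hana ∩ Luca ∩ Grace: 09:00-10:00, 10:30-11:30, 12:00-13:00.
Hana ∩ Luca ∩ Grace ∩ Jonas: ∅.
Hana ∩ Luca ∩ Grace ∩ Jonas ∩ Vera: ∅.
There is no time when everyone is free.
No common window exists, so the longest block is 0 minutes.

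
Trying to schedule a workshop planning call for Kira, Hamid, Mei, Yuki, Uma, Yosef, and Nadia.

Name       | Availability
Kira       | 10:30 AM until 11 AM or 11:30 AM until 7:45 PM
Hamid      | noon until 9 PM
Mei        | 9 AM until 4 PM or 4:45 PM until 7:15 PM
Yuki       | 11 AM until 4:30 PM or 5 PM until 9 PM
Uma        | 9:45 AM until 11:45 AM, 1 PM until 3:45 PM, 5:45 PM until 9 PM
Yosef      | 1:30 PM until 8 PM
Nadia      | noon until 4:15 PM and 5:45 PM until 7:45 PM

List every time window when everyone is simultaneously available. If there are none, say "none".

13:30-15:45, 17:45-19:15

Kira ∩ Hamid: 12:00-19:45.
Kira ∩ Hamid ∩ Mei: 12:00-16:00, 16:45-19:15.
Kira ∩ Hamid ∩ Mei ∩ Yuki: 12:00-16:00, 17:00-19:15.
Kira ∩ Hamid ∩ Mei ∩ Yuki ∩ Uma: 13:00-15:45, 17:45-19:15.
Kira ∩ Hamid ∩ Mei ∩ Yuki ∩ Uma ∩ Yosef: 13:30-15:45, 17:45-19:15.
Kira ∩ Hamid ∩ Mei ∩ Yuki ∩ Uma ∩ Yosef ∩ Nadia: 13:30-15:45, 17:45-19:15.
Those are the intersection windows.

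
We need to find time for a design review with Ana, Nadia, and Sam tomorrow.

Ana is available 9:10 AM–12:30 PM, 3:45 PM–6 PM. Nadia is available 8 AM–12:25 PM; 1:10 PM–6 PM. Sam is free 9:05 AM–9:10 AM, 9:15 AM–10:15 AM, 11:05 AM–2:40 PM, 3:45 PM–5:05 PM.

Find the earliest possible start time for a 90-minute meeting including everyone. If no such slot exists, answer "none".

none

Ana ∩ Nadia: 09:10-12:25, 15:45-18:00.
Ana ∩ Nadia ∩ Sam: 09:15-10:15, 11:05-12:25, 15:45-17:05.
No common window is at least 90 minutes long.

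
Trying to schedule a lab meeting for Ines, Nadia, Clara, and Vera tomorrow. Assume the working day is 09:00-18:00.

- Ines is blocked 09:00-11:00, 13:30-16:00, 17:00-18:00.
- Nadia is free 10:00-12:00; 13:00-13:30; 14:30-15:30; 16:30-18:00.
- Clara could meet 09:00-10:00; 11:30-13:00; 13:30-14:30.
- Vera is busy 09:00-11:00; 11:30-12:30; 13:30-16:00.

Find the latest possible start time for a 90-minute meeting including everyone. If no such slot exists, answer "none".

Ines free: 11:00-13:30, 16:00-17:00 (invert busy blocks within the working day).
Nadia free: 10:00-12:00, 13:00-13:30, 14:30-15:30, 16:30-18:00.
Clara free: 09:00-10:00, 11:30-13:00, 13:30-14:30.
Vera free: 11:00-11:30, 12:30-13:30, 16:00-18:00 (invert busy blocks within the working day).
Ines ∩ Nadia: 11:00-12:00, 13:00-13:30, 16:30-17:00.
Ines ∩ Nadia ∩ Clara: 11:30-12:00.
Ines ∩ Nadia ∩ Clara ∩ Vera: ∅.
There is no time when everyone is free.
No common window is at least 90 minutes long.

none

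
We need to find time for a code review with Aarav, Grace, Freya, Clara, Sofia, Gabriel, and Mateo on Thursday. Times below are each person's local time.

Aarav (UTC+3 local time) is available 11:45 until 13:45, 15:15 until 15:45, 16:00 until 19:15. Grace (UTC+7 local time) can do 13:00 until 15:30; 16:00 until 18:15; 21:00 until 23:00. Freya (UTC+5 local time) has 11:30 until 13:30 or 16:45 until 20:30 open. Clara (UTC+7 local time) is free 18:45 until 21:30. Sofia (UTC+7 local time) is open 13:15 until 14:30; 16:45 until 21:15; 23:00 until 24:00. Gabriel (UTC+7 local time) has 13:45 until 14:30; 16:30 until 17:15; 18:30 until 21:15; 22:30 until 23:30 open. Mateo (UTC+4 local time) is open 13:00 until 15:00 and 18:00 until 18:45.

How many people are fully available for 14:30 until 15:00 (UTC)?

Aarav in UTC: 08:45-10:45, 12:15-12:45, 13:00-16:15 (subtract 3h to convert from UTC+3).
Grace in UTC: 06:00-08:30, 09:00-11:15, 14:00-16:00 (subtract 7h to convert from UTC+7).
Freya in UTC: 06:30-08:30, 11:45-15:30 (subtract 5h to convert from UTC+5).
Clara in UTC: 11:45-14:30 (subtract 7h to convert from UTC+7).
Sofia in UTC: 06:15-07:30, 09:45-14:15, 16:00-17:00 (subtract 7h to convert from UTC+7).
Gabriel in UTC: 06:45-07:30, 09:30-10:15, 11:30-14:15, 15:30-16:30 (subtract 7h to convert from UTC+7).
Mateo in UTC: 09:00-11:00, 14:00-14:45 (subtract 4h to convert from UTC+4).
Aarav, Grace, and Freya can make the full 14:30-15:00 slot — that's 3.

3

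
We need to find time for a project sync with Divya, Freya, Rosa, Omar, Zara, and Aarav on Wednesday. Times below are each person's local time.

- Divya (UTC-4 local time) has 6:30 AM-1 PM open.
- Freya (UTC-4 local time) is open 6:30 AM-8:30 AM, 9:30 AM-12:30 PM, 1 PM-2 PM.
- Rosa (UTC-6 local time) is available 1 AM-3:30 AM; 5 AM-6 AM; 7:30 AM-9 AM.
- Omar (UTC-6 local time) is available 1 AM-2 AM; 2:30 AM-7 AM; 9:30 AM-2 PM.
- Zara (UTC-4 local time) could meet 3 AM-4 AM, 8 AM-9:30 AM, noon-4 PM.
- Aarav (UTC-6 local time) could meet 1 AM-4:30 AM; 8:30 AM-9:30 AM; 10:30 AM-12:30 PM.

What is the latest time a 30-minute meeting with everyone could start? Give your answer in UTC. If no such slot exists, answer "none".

none

Divya in UTC: 10:30-17:00 (add 4h to convert from UTC-4).
Freya in UTC: 10:30-12:30, 13:30-16:30, 17:00-18:00 (add 4h to convert from UTC-4).
Rosa in UTC: 07:00-09:30, 11:00-12:00, 13:30-15:00 (add 6h to convert from UTC-6).
Omar in UTC: 07:00-08:00, 08:30-13:00, 15:30-20:00 (add 6h to convert from UTC-6).
Zara in UTC: 07:00-08:00, 12:00-13:30, 16:00-20:00 (add 4h to convert from UTC-4).
Aarav in UTC: 07:00-10:30, 14:30-15:30, 16:30-18:30 (add 6h to convert from UTC-6).
Divya ∩ Freya: 10:30-12:30, 13:30-16:30.
Divya ∩ Freya ∩ Rosa: 11:00-12:00, 13:30-15:00.
Divya ∩ Freya ∩ Rosa ∩ Omar: 11:00-12:00.
Divya ∩ Freya ∩ Rosa ∩ Omar ∩ Zara: ∅.
Divya ∩ Freya ∩ Rosa ∩ Omar ∩ Zara ∩ Aarav: ∅.
There is no time when everyone is free.
No common window is at least 30 minutes long.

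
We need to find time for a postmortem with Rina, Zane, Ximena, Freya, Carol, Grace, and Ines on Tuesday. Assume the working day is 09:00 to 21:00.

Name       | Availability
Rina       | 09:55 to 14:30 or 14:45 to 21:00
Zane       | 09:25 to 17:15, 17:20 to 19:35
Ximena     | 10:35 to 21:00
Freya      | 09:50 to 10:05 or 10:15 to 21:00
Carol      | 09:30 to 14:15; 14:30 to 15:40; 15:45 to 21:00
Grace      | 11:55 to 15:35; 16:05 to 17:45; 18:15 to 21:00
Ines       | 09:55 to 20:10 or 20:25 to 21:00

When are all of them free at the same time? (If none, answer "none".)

Rina ∩ Zane: 09:55-14:30, 14:45-17:15, 17:20-19:35.
Rina ∩ Zane ∩ Ximena: 10:35-14:30, 14:45-17:15, 17:20-19:35.
Rina ∩ Zane ∩ Ximena ∩ Freya: 10:35-14:30, 14:45-17:15, 17:20-19:35.
Rina ∩ Zane ∩ Ximena ∩ Freya ∩ Carol: 10:35-14:15, 14:45-15:40, 15:45-17:15, 17:20-19:35.
Rina ∩ Zane ∩ Ximena ∩ Freya ∩ Carol ∩ Grace: 11:55-14:15, 14:45-15:35, 16:05-17:15, 17:20-17:45, 18:15-19:35.
Rina ∩ Zane ∩ Ximena ∩ Freya ∩ Carol ∩ Grace ∩ Ines: 11:55-14:15, 14:45-15:35, 16:05-17:15, 17:20-17:45, 18:15-19:35.
So the common availability across everyone is 11:55-14:15, 14:45-15:35, 16:05-17:15, 17:20-17:45, 18:15-19:35.

11:55-14:15, 14:45-15:35, 16:05-17:15, 17:20-17:45, 18:15-19:35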